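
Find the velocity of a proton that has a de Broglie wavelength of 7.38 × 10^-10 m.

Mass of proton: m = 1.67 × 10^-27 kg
5.38 × 10^2 m/s

From the de Broglie relation λ = h/(mv), we solve for v:

v = h/(mλ)
v = (6.626 × 10^-34 J·s) / (1.67 × 10^-27 kg × 7.38 × 10^-10 m)
v = 5.38 × 10^2 m/s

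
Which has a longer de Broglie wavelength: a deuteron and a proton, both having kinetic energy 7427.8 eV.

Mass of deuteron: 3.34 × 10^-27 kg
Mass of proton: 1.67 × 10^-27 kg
The proton has the longer wavelength.

Using λ = h/√(2mKE):

For deuteron: λ₁ = h/√(2m₁KE) = 2.35 × 10^-13 m
For proton: λ₂ = h/√(2m₂KE) = 3.32 × 10^-13 m

Since λ ∝ 1/√m at constant kinetic energy, the lighter particle has the longer wavelength.

The proton has the longer de Broglie wavelength.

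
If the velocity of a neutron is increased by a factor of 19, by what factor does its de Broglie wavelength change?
The wavelength decreases by a factor of 19.

From λ = h/(mv), the wavelength is inversely proportional to velocity:

λ ∝ 1/v

If v → 19v, then λ → λ/19

When velocity is increased by a factor of 19, the wavelength decreases by a factor of 19.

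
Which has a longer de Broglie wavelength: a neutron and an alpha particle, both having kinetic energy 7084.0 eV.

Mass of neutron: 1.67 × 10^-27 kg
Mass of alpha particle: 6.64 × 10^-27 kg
The neutron has the longer wavelength.

Using λ = h/√(2mKE):

For neutron: λ₁ = h/√(2m₁KE) = 3.40 × 10^-13 m
For alpha particle: λ₂ = h/√(2m₂KE) = 1.71 × 10^-13 m

Since λ ∝ 1/√m at constant kinetic energy, the lighter particle has the longer wavelength.

The neutron has the longer de Broglie wavelength.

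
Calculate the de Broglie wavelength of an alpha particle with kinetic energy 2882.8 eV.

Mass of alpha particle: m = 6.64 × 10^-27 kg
2.68 × 10^-13 m

Using λ = h/√(2mKE):

First convert KE to Joules: KE = 2882.8 eV = 4.619 × 10^-16 J

λ = h/√(2mKE)
λ = (6.626 × 10^-34 J·s) / √(2 × 6.64 × 10^-27 kg × 4.619 × 10^-16 J)
λ = 2.68 × 10^-13 m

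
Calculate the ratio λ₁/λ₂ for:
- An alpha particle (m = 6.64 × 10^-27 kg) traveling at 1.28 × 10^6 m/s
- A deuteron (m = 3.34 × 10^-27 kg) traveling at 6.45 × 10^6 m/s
λ₁/λ₂ = 2.53

Using λ = h/(mv):

λ₁ = h/(m₁v₁) = 7.80 × 10^-14 m
λ₂ = h/(m₂v₂) = 3.08 × 10^-14 m

Ratio λ₁/λ₂ = (m₂v₂)/(m₁v₁)
         = (3.34 × 10^-27 kg × 6.45 × 10^6 m/s) / (6.64 × 10^-27 kg × 1.28 × 10^6 m/s)
         = 2.53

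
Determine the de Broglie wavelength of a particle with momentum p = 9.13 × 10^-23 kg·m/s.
7.26 × 10^-12 m

Using the de Broglie relation λ = h/p:

λ = h/p
λ = (6.626 × 10^-34 J·s) / (9.13 × 10^-23 kg·m/s)
λ = 7.26 × 10^-12 m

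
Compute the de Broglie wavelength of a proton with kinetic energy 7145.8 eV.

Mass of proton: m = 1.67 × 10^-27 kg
3.39 × 10^-13 m

Using λ = h/√(2mKE):

First convert KE to Joules: KE = 7145.8 eV = 1.145 × 10^-15 J

λ = h/√(2mKE)
λ = (6.626 × 10^-34 J·s) / √(2 × 1.67 × 10^-27 kg × 1.145 × 10^-15 J)
λ = 3.39 × 10^-13 m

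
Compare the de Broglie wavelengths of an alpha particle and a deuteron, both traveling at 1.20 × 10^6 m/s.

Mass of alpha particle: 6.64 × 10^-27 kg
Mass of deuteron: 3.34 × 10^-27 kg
The deuteron has the longer wavelength.

Using λ = h/(mv), since both particles have the same velocity, the wavelength depends only on mass.

For alpha particle: λ₁ = h/(m₁v) = 8.32 × 10^-14 m
For deuteron: λ₂ = h/(m₂v) = 1.65 × 10^-13 m

Since λ ∝ 1/m at constant velocity, the lighter particle has the longer wavelength.

The deuteron has the longer de Broglie wavelength.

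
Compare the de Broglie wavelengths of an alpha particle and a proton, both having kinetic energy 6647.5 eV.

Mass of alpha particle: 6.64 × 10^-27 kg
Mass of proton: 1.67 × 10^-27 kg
The proton has the longer wavelength.

Using λ = h/√(2mKE):

For alpha particle: λ₁ = h/√(2m₁KE) = 1.76 × 10^-13 m
For proton: λ₂ = h/√(2m₂KE) = 3.51 × 10^-13 m

Since λ ∝ 1/√m at constant kinetic energy, the lighter particle has the longer wavelength.

The proton has the longer de Broglie wavelength.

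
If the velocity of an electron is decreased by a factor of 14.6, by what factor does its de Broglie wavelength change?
The wavelength increases by a factor of 14.6.

From λ = h/(mv), the wavelength is inversely proportional to velocity:

λ ∝ 1/v

If v → v/14.6, then λ → 14.6λ

When velocity is decreased by a factor of 14.6, the wavelength increases by a factor of 14.6.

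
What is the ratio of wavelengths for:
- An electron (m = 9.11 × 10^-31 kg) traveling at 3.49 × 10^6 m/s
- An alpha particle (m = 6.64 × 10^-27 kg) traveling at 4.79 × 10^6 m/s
λ₁/λ₂ = 1.00 × 10^4

Using λ = h/(mv):

λ₁ = h/(m₁v₁) = 2.08 × 10^-10 m
λ₂ = h/(m₂v₂) = 2.08 × 10^-14 m

Ratio λ₁/λ₂ = (m₂v₂)/(m₁v₁)
         = (6.64 × 10^-27 kg × 4.79 × 10^6 m/s) / (9.11 × 10^-31 kg × 3.49 × 10^6 m/s)
         = 1.00 × 10^4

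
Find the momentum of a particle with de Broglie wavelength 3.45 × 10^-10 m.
1.92 × 10^-24 kg·m/s

From the de Broglie relation λ = h/p, we solve for p:

p = h/λ
p = (6.626 × 10^-34 J·s) / (3.45 × 10^-10 m)
p = 1.92 × 10^-24 kg·m/s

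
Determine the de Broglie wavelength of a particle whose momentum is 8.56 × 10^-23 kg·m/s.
7.74 × 10^-12 m

Using the de Broglie relation λ = h/p:

λ = h/p
λ = (6.626 × 10^-34 J·s) / (8.56 × 10^-23 kg·m/s)
λ = 7.74 × 10^-12 m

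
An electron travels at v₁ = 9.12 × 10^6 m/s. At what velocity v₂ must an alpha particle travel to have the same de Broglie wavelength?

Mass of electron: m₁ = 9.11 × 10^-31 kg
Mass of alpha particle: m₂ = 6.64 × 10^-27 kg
v₂ = 1.25 × 10^3 m/s

For equal de Broglie wavelengths: λ₁ = λ₂

h/(m₁v₁) = h/(m₂v₂)
m₁v₁ = m₂v₂
v₂ = v₁ · (m₁/m₂)

v₂ = 9.12 × 10^6 m/s × (9.11 × 10^-31 kg / 6.64 × 10^-27 kg)
v₂ = 1.25 × 10^3 m/s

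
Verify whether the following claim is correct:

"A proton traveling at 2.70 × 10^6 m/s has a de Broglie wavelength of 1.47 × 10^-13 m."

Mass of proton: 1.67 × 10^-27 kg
True

The claim is correct.

Using λ = h/(mv):
λ = (6.626 × 10^-34 J·s) / (1.67 × 10^-27 kg × 2.70 × 10^6 m/s)
λ = 1.47 × 10^-13 m

This matches the claimed value.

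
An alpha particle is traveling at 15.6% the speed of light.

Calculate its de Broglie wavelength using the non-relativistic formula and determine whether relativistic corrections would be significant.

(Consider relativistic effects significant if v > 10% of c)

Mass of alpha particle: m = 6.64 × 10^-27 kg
Yes, relativistic corrections are needed.

Using the non-relativistic de Broglie formula λ = h/(mv):

v = 15.6% × c = 4.677 × 10^7 m/s

λ = h/(mv)
λ = (6.626 × 10^-34 J·s) / (6.64 × 10^-27 kg × 4.677 × 10^7 m/s)
λ = 2.13 × 10^-15 m

Since v = 15.6% of c > 10% of c, relativistic corrections ARE significant and the actual wavelength would differ from this non-relativistic estimate.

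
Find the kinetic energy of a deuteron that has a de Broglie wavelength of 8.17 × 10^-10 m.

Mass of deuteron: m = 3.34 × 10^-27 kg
9.85 × 10^-23 J (or 6.15 × 10^-4 eV)

From λ = h/√(2mKE), we solve for KE:

λ² = h²/(2mKE)
KE = h²/(2mλ²)
KE = (6.626 × 10^-34 J·s)² / (2 × 3.34 × 10^-27 kg × (8.17 × 10^-10 m)²)
KE = 9.85 × 10^-23 J
KE = 6.15 × 10^-4 eV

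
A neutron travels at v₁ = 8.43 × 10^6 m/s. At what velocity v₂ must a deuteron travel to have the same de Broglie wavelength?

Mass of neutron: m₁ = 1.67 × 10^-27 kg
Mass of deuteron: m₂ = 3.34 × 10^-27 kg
v₂ = 4.22 × 10^6 m/s

For equal de Broglie wavelengths: λ₁ = λ₂

h/(m₁v₁) = h/(m₂v₂)
m₁v₁ = m₂v₂
v₂ = v₁ · (m₁/m₂)

v₂ = 8.43 × 10^6 m/s × (1.67 × 10^-27 kg / 3.34 × 10^-27 kg)
v₂ = 4.22 × 10^6 m/s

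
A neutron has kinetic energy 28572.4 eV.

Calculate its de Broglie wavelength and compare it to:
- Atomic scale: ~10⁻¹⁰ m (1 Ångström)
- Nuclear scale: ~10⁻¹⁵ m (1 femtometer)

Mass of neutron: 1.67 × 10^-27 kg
λ = 1.69 × 10^-13 m, which is between nuclear and atomic scales.

Using λ = h/√(2mKE):

KE = 28572.4 eV = 4.578 × 10^-15 J

λ = h/√(2mKE)
λ = (6.626 × 10^-34 J·s) / √(2 × 1.67 × 10^-27 kg × 4.578 × 10^-15 J)
λ = 1.69 × 10^-13 m

Comparison:
- Atomic scale (10⁻¹⁰ m): λ is 0.0017× this size
- Nuclear scale (10⁻¹⁵ m): λ is 1.7e+02× this size

The wavelength is between nuclear and atomic scales.

This wavelength is appropriate for probing atomic structure but too large for nuclear physics experiments.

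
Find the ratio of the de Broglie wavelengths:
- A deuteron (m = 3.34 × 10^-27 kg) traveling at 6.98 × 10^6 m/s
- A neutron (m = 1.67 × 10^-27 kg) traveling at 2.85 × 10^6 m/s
λ₁/λ₂ = 0.204

Using λ = h/(mv):

λ₁ = h/(m₁v₁) = 2.84 × 10^-14 m
λ₂ = h/(m₂v₂) = 1.39 × 10^-13 m

Ratio λ₁/λ₂ = (m₂v₂)/(m₁v₁)
         = (1.67 × 10^-27 kg × 2.85 × 10^6 m/s) / (3.34 × 10^-27 kg × 6.98 × 10^6 m/s)
         = 0.204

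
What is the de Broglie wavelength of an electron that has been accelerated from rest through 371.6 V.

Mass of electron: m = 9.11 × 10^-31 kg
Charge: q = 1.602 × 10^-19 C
6.36 × 10^-11 m

When a particle is accelerated through voltage V, it gains kinetic energy KE = qV.

The de Broglie wavelength is then λ = h/√(2mqV):

λ = h/√(2mqV)
λ = (6.626 × 10^-34 J·s) / √(2 × 9.11 × 10^-31 kg × 1.602 × 10^-19 C × 371.6 V)
λ = 6.36 × 10^-11 m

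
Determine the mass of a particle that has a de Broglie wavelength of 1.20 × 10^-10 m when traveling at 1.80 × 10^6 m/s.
3.07 × 10^-30 kg

From the de Broglie relation λ = h/(mv), we solve for m:

m = h/(λv)
m = (6.626 × 10^-34 J·s) / (1.20 × 10^-10 m × 1.80 × 10^6 m/s)
m = 3.07 × 10^-30 kg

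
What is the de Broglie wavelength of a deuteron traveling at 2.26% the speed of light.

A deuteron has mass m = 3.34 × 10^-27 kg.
2.93 × 10^-14 m

Using the de Broglie relation λ = h/(mv):

v = 2.26% × c = 6.775 × 10^6 m/s

λ = h/(mv)
λ = (6.626 × 10^-34 J·s) / (3.34 × 10^-27 kg × 6.775 × 10^6 m/s)
λ = 2.93 × 10^-14 m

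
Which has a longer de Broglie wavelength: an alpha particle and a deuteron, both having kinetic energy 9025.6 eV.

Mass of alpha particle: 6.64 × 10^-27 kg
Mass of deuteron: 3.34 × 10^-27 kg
The deuteron has the longer wavelength.

Using λ = h/√(2mKE):

For alpha particle: λ₁ = h/√(2m₁KE) = 1.51 × 10^-13 m
For deuteron: λ₂ = h/√(2m₂KE) = 2.13 × 10^-13 m

Since λ ∝ 1/√m at constant kinetic energy, the lighter particle has the longer wavelength.

The deuteron has the longer de Broglie wavelength.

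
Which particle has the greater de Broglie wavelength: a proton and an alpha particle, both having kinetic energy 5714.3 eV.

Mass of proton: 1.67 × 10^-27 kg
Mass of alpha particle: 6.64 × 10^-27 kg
The proton has the longer wavelength.

Using λ = h/√(2mKE):

For proton: λ₁ = h/√(2m₁KE) = 3.79 × 10^-13 m
For alpha particle: λ₂ = h/√(2m₂KE) = 1.90 × 10^-13 m

Since λ ∝ 1/√m at constant kinetic energy, the lighter particle has the longer wavelength.

The proton has the longer de Broglie wavelength.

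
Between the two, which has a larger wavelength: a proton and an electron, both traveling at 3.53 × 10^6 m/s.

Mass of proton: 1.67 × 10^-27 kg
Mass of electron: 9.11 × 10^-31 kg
The electron has the longer wavelength.

Using λ = h/(mv), since both particles have the same velocity, the wavelength depends only on mass.

For proton: λ₁ = h/(m₁v) = 1.12 × 10^-13 m
For electron: λ₂ = h/(m₂v) = 2.06 × 10^-10 m

Since λ ∝ 1/m at constant velocity, the lighter particle has the longer wavelength.

The electron has the longer de Broglie wavelength.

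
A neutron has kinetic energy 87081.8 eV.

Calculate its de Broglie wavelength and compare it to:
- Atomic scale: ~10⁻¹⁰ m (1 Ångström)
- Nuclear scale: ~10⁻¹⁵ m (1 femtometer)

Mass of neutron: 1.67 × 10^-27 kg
λ = 9.71 × 10^-14 m, which is between nuclear and atomic scales.

Using λ = h/√(2mKE):

KE = 87081.8 eV = 1.395 × 10^-14 J

λ = h/√(2mKE)
λ = (6.626 × 10^-34 J·s) / √(2 × 1.67 × 10^-27 kg × 1.395 × 10^-14 J)
λ = 9.71 × 10^-14 m

Comparison:
- Atomic scale (10⁻¹⁰ m): λ is 0.00097× this size
- Nuclear scale (10⁻¹⁵ m): λ is 97× this size

The wavelength is between nuclear and atomic scales.

This wavelength is appropriate for probing atomic structure but too large for nuclear physics experiments.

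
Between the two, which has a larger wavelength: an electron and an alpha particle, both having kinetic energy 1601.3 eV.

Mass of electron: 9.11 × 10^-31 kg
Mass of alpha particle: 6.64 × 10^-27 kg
The electron has the longer wavelength.

Using λ = h/√(2mKE):

For electron: λ₁ = h/√(2m₁KE) = 3.06 × 10^-11 m
For alpha particle: λ₂ = h/√(2m₂KE) = 3.59 × 10^-13 m

Since λ ∝ 1/√m at constant kinetic energy, the lighter particle has the longer wavelength.

The electron has the longer de Broglie wavelength.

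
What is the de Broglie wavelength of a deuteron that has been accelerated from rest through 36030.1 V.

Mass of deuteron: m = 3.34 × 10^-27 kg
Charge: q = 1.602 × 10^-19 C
1.07 × 10^-13 m

When a particle is accelerated through voltage V, it gains kinetic energy KE = qV.

The de Broglie wavelength is then λ = h/√(2mqV):

λ = h/√(2mqV)
λ = (6.626 × 10^-34 J·s) / √(2 × 3.34 × 10^-27 kg × 1.602 × 10^-19 C × 36030.1 V)
λ = 1.07 × 10^-13 m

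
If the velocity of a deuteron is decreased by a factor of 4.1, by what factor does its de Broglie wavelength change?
The wavelength increases by a factor of 4.1.

From λ = h/(mv), the wavelength is inversely proportional to velocity:

λ ∝ 1/v

If v → v/4.1, then λ → 4.1λ

When velocity is decreased by a factor of 4.1, the wavelength increases by a factor of 4.1.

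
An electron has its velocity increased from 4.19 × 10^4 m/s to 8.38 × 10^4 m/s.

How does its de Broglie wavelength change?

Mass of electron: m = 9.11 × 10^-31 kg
The wavelength decreases by a factor of 2.

Using λ = h/(mv):

Initial wavelength: λ₁ = h/(mv₁) = 1.74 × 10^-8 m
Final wavelength: λ₂ = h/(mv₂) = 8.68 × 10^-9 m

Since λ ∝ 1/v, when velocity increases by a factor of 2, the wavelength decreases by a factor of 2.

λ₂/λ₁ = v₁/v₂ = 1/2

The wavelength decreases by a factor of 2.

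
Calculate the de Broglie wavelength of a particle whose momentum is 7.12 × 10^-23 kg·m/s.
9.31 × 10^-12 m

Using the de Broglie relation λ = h/p:

λ = h/p
λ = (6.626 × 10^-34 J·s) / (7.12 × 10^-23 kg·m/s)
λ = 9.31 × 10^-12 m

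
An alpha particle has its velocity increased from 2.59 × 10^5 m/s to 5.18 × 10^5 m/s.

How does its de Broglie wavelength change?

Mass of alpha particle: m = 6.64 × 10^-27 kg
The wavelength decreases by a factor of 2.

Using λ = h/(mv):

Initial wavelength: λ₁ = h/(mv₁) = 3.85 × 10^-13 m
Final wavelength: λ₂ = h/(mv₂) = 1.93 × 10^-13 m

Since λ ∝ 1/v, when velocity increases by a factor of 2, the wavelength decreases by a factor of 2.

λ₂/λ₁ = v₁/v₂ = 1/2

The wavelength decreases by a factor of 2.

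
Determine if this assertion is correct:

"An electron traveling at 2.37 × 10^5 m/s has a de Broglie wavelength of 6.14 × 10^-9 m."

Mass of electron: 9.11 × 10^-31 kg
False

The claim is incorrect.

Using λ = h/(mv):
λ = (6.626 × 10^-34 J·s) / (9.11 × 10^-31 kg × 2.37 × 10^5 m/s)
λ = 3.07 × 10^-9 m

The actual wavelength differs from the claimed 6.14 × 10^-9 m.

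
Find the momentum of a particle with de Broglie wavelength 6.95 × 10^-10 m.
9.53 × 10^-25 kg·m/s

From the de Broglie relation λ = h/p, we solve for p:

p = h/λ
p = (6.626 × 10^-34 J·s) / (6.95 × 10^-10 m)
p = 9.53 × 10^-25 kg·m/s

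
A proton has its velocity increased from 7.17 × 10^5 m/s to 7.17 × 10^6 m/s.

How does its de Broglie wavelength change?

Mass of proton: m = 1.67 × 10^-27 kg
The wavelength decreases by a factor of 10.

Using λ = h/(mv):

Initial wavelength: λ₁ = h/(mv₁) = 5.53 × 10^-13 m
Final wavelength: λ₂ = h/(mv₂) = 5.53 × 10^-14 m

Since λ ∝ 1/v, when velocity increases by a factor of 10, the wavelength decreases by a factor of 10.

λ₂/λ₁ = v₁/v₂ = 1/10

The wavelength decreases by a factor of 10.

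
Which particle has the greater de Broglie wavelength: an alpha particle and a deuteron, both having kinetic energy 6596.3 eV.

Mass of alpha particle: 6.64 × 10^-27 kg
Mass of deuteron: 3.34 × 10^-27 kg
The deuteron has the longer wavelength.

Using λ = h/√(2mKE):

For alpha particle: λ₁ = h/√(2m₁KE) = 1.77 × 10^-13 m
For deuteron: λ₂ = h/√(2m₂KE) = 2.49 × 10^-13 m

Since λ ∝ 1/√m at constant kinetic energy, the lighter particle has the longer wavelength.

The deuteron has the longer de Broglie wavelength.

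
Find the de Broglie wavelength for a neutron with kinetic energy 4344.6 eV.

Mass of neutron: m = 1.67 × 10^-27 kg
4.35 × 10^-13 m

Using λ = h/√(2mKE):

First convert KE to Joules: KE = 4344.6 eV = 6.961 × 10^-16 J

λ = h/√(2mKE)
λ = (6.626 × 10^-34 J·s) / √(2 × 1.67 × 10^-27 kg × 6.961 × 10^-16 J)
λ = 4.35 × 10^-13 m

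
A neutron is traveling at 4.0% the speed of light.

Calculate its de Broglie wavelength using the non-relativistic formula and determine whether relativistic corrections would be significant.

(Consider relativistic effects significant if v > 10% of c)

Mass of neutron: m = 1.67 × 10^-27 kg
No, relativistic corrections are not needed.

Using the non-relativistic de Broglie formula λ = h/(mv):

v = 4.0% × c = 1.199 × 10^7 m/s

λ = h/(mv)
λ = (6.626 × 10^-34 J·s) / (1.67 × 10^-27 kg × 1.199 × 10^7 m/s)
λ = 3.31 × 10^-14 m

Since v = 4.0% of c < 10% of c, relativistic corrections are NOT significant and this non-relativistic result is a good approximation.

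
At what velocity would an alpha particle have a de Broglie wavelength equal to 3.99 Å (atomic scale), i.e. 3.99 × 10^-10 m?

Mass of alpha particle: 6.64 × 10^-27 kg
2.50 × 10^2 m/s

From λ = h/(mv), solve for v:

v = h/(mλ)
v = (6.626 × 10^-34 J·s) / (6.64 × 10^-27 kg × 3.99 × 10^-10 m)
v = 2.50 × 10^2 m/s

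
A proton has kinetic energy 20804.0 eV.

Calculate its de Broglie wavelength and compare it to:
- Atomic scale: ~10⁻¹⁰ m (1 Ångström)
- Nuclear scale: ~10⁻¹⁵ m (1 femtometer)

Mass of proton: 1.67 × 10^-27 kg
λ = 1.99 × 10^-13 m, which is between nuclear and atomic scales.

Using λ = h/√(2mKE):

KE = 20804.0 eV = 3.333 × 10^-15 J

λ = h/√(2mKE)
λ = (6.626 × 10^-34 J·s) / √(2 × 1.67 × 10^-27 kg × 3.333 × 10^-15 J)
λ = 1.99 × 10^-13 m

Comparison:
- Atomic scale (10⁻¹⁰ m): λ is 0.002× this size
- Nuclear scale (10⁻¹⁵ m): λ is 2e+02× this size

The wavelength is between nuclear and atomic scales.

This wavelength is appropriate for probing atomic structure but too large for nuclear physics experiments.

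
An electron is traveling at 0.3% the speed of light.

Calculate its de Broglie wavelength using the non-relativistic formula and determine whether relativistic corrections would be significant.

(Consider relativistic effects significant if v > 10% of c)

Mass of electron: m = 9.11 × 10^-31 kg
No, relativistic corrections are not needed.

Using the non-relativistic de Broglie formula λ = h/(mv):

v = 0.3% × c = 8.994 × 10^5 m/s

λ = h/(mv)
λ = (6.626 × 10^-34 J·s) / (9.11 × 10^-31 kg × 8.994 × 10^5 m/s)
λ = 8.09 × 10^-10 m

Since v = 0.3% of c < 10% of c, relativistic corrections are NOT significant and this non-relativistic result is a good approximation.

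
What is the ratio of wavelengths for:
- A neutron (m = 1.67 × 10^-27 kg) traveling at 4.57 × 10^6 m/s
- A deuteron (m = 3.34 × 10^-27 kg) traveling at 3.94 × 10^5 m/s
λ₁/λ₂ = 0.172

Using λ = h/(mv):

λ₁ = h/(m₁v₁) = 8.68 × 10^-14 m
λ₂ = h/(m₂v₂) = 5.04 × 10^-13 m

Ratio λ₁/λ₂ = (m₂v₂)/(m₁v₁)
         = (3.34 × 10^-27 kg × 3.94 × 10^5 m/s) / (1.67 × 10^-27 kg × 4.57 × 10^6 m/s)
         = 0.172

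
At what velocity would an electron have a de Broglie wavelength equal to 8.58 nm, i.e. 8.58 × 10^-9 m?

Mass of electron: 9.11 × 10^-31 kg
8.48 × 10^4 m/s

From λ = h/(mv), solve for v:

v = h/(mλ)
v = (6.626 × 10^-34 J·s) / (9.11 × 10^-31 kg × 8.58 × 10^-9 m)
v = 8.48 × 10^4 m/s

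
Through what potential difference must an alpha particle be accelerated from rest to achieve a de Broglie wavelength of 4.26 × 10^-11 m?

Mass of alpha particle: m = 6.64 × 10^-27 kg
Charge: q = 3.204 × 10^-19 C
5.69 × 10^-2 V

From λ = h/√(2mqV), we solve for V:

λ² = h²/(2mqV)
V = h²/(2mqλ²)
V = (6.626 × 10^-34 J·s)² / (2 × 6.64 × 10^-27 kg × 3.204 × 10^-19 C × (4.26 × 10^-11 m)²)
V = 5.69 × 10^-2 V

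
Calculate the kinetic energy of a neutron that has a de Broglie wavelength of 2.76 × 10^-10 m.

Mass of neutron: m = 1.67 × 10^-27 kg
1.73 × 10^-21 J (or 0.0108 eV)

From λ = h/√(2mKE), we solve for KE:

λ² = h²/(2mKE)
KE = h²/(2mλ²)
KE = (6.626 × 10^-34 J·s)² / (2 × 1.67 × 10^-27 kg × (2.76 × 10^-10 m)²)
KE = 1.73 × 10^-21 J
KE = 0.0108 eV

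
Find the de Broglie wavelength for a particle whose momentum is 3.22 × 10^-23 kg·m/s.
2.06 × 10^-11 m

Using the de Broglie relation λ = h/p:

λ = h/p
λ = (6.626 × 10^-34 J·s) / (3.22 × 10^-23 kg·m/s)
λ = 2.06 × 10^-11 m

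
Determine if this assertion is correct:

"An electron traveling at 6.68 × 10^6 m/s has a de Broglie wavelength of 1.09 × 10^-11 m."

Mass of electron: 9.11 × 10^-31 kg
False

The claim is incorrect.

Using λ = h/(mv):
λ = (6.626 × 10^-34 J·s) / (9.11 × 10^-31 kg × 6.68 × 10^6 m/s)
λ = 1.09 × 10^-10 m

The actual wavelength differs from the claimed 1.09 × 10^-11 m.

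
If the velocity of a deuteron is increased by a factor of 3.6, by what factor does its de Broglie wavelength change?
The wavelength decreases by a factor of 3.6.

From λ = h/(mv), the wavelength is inversely proportional to velocity:

λ ∝ 1/v

If v → 3.6v, then λ → λ/3.6

When velocity is increased by a factor of 3.6, the wavelength decreases by a factor of 3.6.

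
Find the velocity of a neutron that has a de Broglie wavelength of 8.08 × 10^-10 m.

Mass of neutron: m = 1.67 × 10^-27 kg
4.91 × 10^2 m/s

From the de Broglie relation λ = h/(mv), we solve for v:

v = h/(mλ)
v = (6.626 × 10^-34 J·s) / (1.67 × 10^-27 kg × 8.08 × 10^-10 m)
v = 4.91 × 10^2 m/s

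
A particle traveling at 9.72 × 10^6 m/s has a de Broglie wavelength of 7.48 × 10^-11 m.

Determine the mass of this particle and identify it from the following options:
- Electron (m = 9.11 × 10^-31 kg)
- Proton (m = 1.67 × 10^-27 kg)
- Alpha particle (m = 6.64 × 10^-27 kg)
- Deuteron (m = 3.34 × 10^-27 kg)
The particle is an electron.

From λ = h/(mv), solve for mass:

m = h/(λv)
m = (6.626 × 10^-34 J·s) / (7.48 × 10^-11 m × 9.72 × 10^6 m/s)
m = 9.11 × 10^-31 kg

Comparing with the listed masses, this is closest to an electron.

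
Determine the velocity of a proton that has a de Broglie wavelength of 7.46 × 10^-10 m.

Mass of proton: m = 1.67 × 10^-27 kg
5.32 × 10^2 m/s

From the de Broglie relation λ = h/(mv), we solve for v:

v = h/(mλ)
v = (6.626 × 10^-34 J·s) / (1.67 × 10^-27 kg × 7.46 × 10^-10 m)
v = 5.32 × 10^2 m/s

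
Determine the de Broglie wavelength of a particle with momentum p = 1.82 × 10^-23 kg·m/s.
3.64 × 10^-11 m

Using the de Broglie relation λ = h/p:

λ = h/p
λ = (6.626 × 10^-34 J·s) / (1.82 × 10^-23 kg·m/s)
λ = 3.64 × 10^-11 m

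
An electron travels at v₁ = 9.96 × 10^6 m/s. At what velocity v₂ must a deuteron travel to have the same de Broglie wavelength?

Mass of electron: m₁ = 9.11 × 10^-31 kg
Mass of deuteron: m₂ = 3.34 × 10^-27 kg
v₂ = 2.72 × 10^3 m/s

For equal de Broglie wavelengths: λ₁ = λ₂

h/(m₁v₁) = h/(m₂v₂)
m₁v₁ = m₂v₂
v₂ = v₁ · (m₁/m₂)

v₂ = 9.96 × 10^6 m/s × (9.11 × 10^-31 kg / 3.34 × 10^-27 kg)
v₂ = 2.72 × 10^3 m/s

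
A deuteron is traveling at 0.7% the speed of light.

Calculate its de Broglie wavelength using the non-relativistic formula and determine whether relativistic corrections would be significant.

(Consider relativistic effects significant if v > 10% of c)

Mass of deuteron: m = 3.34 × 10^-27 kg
No, relativistic corrections are not needed.

Using the non-relativistic de Broglie formula λ = h/(mv):

v = 0.7% × c = 2.099 × 10^6 m/s

λ = h/(mv)
λ = (6.626 × 10^-34 J·s) / (3.34 × 10^-27 kg × 2.099 × 10^6 m/s)
λ = 9.45 × 10^-14 m

Since v = 0.7% of c < 10% of c, relativistic corrections are NOT significant and this non-relativistic result is a good approximation.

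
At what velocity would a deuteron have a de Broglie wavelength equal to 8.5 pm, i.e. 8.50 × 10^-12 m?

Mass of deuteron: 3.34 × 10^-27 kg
2.33 × 10^4 m/s

From λ = h/(mv), solve for v:

v = h/(mλ)
v = (6.626 × 10^-34 J·s) / (3.34 × 10^-27 kg × 8.50 × 10^-12 m)
v = 2.33 × 10^4 m/s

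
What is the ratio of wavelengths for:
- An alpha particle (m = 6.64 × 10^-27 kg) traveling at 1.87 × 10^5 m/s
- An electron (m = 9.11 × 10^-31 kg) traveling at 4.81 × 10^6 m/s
λ₁/λ₂ = 3.53 × 10^-3

Using λ = h/(mv):

λ₁ = h/(m₁v₁) = 5.34 × 10^-13 m
λ₂ = h/(m₂v₂) = 1.51 × 10^-10 m

Ratio λ₁/λ₂ = (m₂v₂)/(m₁v₁)
         = (9.11 × 10^-31 kg × 4.81 × 10^6 m/s) / (6.64 × 10^-27 kg × 1.87 × 10^5 m/s)
         = 3.53 × 10^-3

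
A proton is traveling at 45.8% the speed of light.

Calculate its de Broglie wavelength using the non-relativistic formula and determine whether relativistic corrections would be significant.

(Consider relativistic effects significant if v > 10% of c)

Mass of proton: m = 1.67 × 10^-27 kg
Yes, relativistic corrections are needed.

Using the non-relativistic de Broglie formula λ = h/(mv):

v = 45.8% × c = 1.373 × 10^8 m/s

λ = h/(mv)
λ = (6.626 × 10^-34 J·s) / (1.67 × 10^-27 kg × 1.373 × 10^8 m/s)
λ = 2.89 × 10^-15 m

Since v = 45.8% of c > 10% of c, relativistic corrections ARE significant and the actual wavelength would differ from this non-relativistic estimate.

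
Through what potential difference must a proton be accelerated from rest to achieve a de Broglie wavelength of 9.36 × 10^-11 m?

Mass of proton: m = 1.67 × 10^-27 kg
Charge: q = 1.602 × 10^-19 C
9.37 × 10^-2 V

From λ = h/√(2mqV), we solve for V:

λ² = h²/(2mqV)
V = h²/(2mqλ²)
V = (6.626 × 10^-34 J·s)² / (2 × 1.67 × 10^-27 kg × 1.602 × 10^-19 C × (9.36 × 10^-11 m)²)
V = 9.37 × 10^-2 V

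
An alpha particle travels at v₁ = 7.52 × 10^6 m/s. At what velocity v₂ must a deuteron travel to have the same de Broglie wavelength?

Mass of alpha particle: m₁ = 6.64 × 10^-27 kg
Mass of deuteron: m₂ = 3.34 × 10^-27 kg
v₂ = 1.49 × 10^7 m/s

For equal de Broglie wavelengths: λ₁ = λ₂

h/(m₁v₁) = h/(m₂v₂)
m₁v₁ = m₂v₂
v₂ = v₁ · (m₁/m₂)

v₂ = 7.52 × 10^6 m/s × (6.64 × 10^-27 kg / 3.34 × 10^-27 kg)
v₂ = 1.49 × 10^7 m/s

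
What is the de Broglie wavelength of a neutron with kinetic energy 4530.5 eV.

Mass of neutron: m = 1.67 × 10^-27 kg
4.26 × 10^-13 m

Using λ = h/√(2mKE):

First convert KE to Joules: KE = 4530.5 eV = 7.259 × 10^-16 J

λ = h/√(2mKE)
λ = (6.626 × 10^-34 J·s) / √(2 × 1.67 × 10^-27 kg × 7.259 × 10^-16 J)
λ = 4.26 × 10^-13 m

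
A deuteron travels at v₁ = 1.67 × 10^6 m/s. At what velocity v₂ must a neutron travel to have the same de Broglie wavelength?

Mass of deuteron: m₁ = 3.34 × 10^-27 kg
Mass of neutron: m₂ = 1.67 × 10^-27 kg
v₂ = 3.34 × 10^6 m/s

For equal de Broglie wavelengths: λ₁ = λ₂

h/(m₁v₁) = h/(m₂v₂)
m₁v₁ = m₂v₂
v₂ = v₁ · (m₁/m₂)

v₂ = 1.67 × 10^6 m/s × (3.34 × 10^-27 kg / 1.67 × 10^-27 kg)
v₂ = 3.34 × 10^6 m/s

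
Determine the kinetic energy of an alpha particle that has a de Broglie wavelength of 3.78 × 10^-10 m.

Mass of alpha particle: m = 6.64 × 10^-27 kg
2.31 × 10^-22 J (or 1.44 × 10^-3 eV)

From λ = h/√(2mKE), we solve for KE:

λ² = h²/(2mKE)
KE = h²/(2mλ²)
KE = (6.626 × 10^-34 J·s)² / (2 × 6.64 × 10^-27 kg × (3.78 × 10^-10 m)²)
KE = 2.31 × 10^-22 J
KE = 1.44 × 10^-3 eV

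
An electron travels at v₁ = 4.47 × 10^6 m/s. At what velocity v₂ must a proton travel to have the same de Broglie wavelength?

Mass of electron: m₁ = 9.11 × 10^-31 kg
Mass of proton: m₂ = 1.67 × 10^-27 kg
v₂ = 2.44 × 10^3 m/s

For equal de Broglie wavelengths: λ₁ = λ₂

h/(m₁v₁) = h/(m₂v₂)
m₁v₁ = m₂v₂
v₂ = v₁ · (m₁/m₂)

v₂ = 4.47 × 10^6 m/s × (9.11 × 10^-31 kg / 1.67 × 10^-27 kg)
v₂ = 2.44 × 10^3 m/s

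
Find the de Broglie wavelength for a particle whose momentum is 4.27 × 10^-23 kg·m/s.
1.55 × 10^-11 m

Using the de Broglie relation λ = h/p:

λ = h/p
λ = (6.626 × 10^-34 J·s) / (4.27 × 10^-23 kg·m/s)
λ = 1.55 × 10^-11 m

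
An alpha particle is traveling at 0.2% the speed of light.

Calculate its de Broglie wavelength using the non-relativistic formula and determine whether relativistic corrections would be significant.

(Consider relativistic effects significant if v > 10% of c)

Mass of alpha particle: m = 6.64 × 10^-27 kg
No, relativistic corrections are not needed.

Using the non-relativistic de Broglie formula λ = h/(mv):

v = 0.2% × c = 5.996 × 10^5 m/s

λ = h/(mv)
λ = (6.626 × 10^-34 J·s) / (6.64 × 10^-27 kg × 5.996 × 10^5 m/s)
λ = 1.66 × 10^-13 m

Since v = 0.2% of c < 10% of c, relativistic corrections are NOT significant and this non-relativistic result is a good approximation.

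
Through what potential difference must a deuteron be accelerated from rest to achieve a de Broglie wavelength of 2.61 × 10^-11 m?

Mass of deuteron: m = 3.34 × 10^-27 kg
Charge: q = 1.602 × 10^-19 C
6.02 × 10^-1 V

From λ = h/√(2mqV), we solve for V:

λ² = h²/(2mqV)
V = h²/(2mqλ²)
V = (6.626 × 10^-34 J·s)² / (2 × 3.34 × 10^-27 kg × 1.602 × 10^-19 C × (2.61 × 10^-11 m)²)
V = 6.02 × 10^-1 V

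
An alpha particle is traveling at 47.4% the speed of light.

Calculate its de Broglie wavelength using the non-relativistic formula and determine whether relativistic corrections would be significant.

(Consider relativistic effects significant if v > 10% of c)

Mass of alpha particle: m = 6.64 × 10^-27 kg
Yes, relativistic corrections are needed.

Using the non-relativistic de Broglie formula λ = h/(mv):

v = 47.4% × c = 1.421 × 10^8 m/s

λ = h/(mv)
λ = (6.626 × 10^-34 J·s) / (6.64 × 10^-27 kg × 1.421 × 10^8 m/s)
λ = 7.02 × 10^-16 m

Since v = 47.4% of c > 10% of c, relativistic corrections ARE significant and the actual wavelength would differ from this non-relativistic estimate.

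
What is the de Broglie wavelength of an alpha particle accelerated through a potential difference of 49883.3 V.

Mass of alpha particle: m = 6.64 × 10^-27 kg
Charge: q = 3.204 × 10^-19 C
4.55 × 10^-14 m

When a particle is accelerated through voltage V, it gains kinetic energy KE = qV.

The de Broglie wavelength is then λ = h/√(2mqV):

λ = h/√(2mqV)
λ = (6.626 × 10^-34 J·s) / √(2 × 6.64 × 10^-27 kg × 3.204 × 10^-19 C × 49883.3 V)
λ = 4.55 × 10^-14 m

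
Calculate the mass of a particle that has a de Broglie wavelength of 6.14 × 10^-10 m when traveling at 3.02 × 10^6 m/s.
3.57 × 10^-31 kg

From the de Broglie relation λ = h/(mv), we solve for m:

m = h/(λv)
m = (6.626 × 10^-34 J·s) / (6.14 × 10^-10 m × 3.02 × 10^6 m/s)
m = 3.57 × 10^-31 kg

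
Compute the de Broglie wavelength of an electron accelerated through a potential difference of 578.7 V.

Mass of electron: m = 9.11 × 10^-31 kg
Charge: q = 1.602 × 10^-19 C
5.10 × 10^-11 m

When a particle is accelerated through voltage V, it gains kinetic energy KE = qV.

The de Broglie wavelength is then λ = h/√(2mqV):

λ = h/√(2mqV)
λ = (6.626 × 10^-34 J·s) / √(2 × 9.11 × 10^-31 kg × 1.602 × 10^-19 C × 578.7 V)
λ = 5.10 × 10^-11 m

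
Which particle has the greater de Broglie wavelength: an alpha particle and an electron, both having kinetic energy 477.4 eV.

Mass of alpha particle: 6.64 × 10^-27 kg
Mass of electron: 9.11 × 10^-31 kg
The electron has the longer wavelength.

Using λ = h/√(2mKE):

For alpha particle: λ₁ = h/√(2m₁KE) = 6.57 × 10^-13 m
For electron: λ₂ = h/√(2m₂KE) = 5.61 × 10^-11 m

Since λ ∝ 1/√m at constant kinetic energy, the lighter particle has the longer wavelength.

The electron has the longer de Broglie wavelength.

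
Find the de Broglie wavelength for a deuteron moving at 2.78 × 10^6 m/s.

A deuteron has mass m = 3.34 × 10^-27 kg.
7.14 × 10^-14 m

Using the de Broglie relation λ = h/(mv):

λ = h/(mv)
λ = (6.626 × 10^-34 J·s) / (3.34 × 10^-27 kg × 2.78 × 10^6 m/s)
λ = 7.14 × 10^-14 m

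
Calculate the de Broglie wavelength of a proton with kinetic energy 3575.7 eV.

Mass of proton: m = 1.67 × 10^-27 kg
4.79 × 10^-13 m

Using λ = h/√(2mKE):

First convert KE to Joules: KE = 3575.7 eV = 5.729 × 10^-16 J

λ = h/√(2mKE)
λ = (6.626 × 10^-34 J·s) / √(2 × 1.67 × 10^-27 kg × 5.729 × 10^-16 J)
λ = 4.79 × 10^-13 m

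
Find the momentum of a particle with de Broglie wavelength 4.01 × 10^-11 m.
1.65 × 10^-23 kg·m/s

From the de Broglie relation λ = h/p, we solve for p:

p = h/λ
p = (6.626 × 10^-34 J·s) / (4.01 × 10^-11 m)
p = 1.65 × 10^-23 kg·m/s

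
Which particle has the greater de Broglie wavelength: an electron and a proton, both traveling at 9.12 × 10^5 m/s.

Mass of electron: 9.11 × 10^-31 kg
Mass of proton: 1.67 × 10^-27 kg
The electron has the longer wavelength.

Using λ = h/(mv), since both particles have the same velocity, the wavelength depends only on mass.

For electron: λ₁ = h/(m₁v) = 7.98 × 10^-10 m
For proton: λ₂ = h/(m₂v) = 4.35 × 10^-13 m

Since λ ∝ 1/m at constant velocity, the lighter particle has the longer wavelength.

The electron has the longer de Broglie wavelength.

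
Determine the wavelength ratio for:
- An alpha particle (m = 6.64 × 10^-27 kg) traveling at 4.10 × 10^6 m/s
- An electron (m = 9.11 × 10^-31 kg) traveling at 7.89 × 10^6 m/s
λ₁/λ₂ = 2.64 × 10^-4

Using λ = h/(mv):

λ₁ = h/(m₁v₁) = 2.43 × 10^-14 m
λ₂ = h/(m₂v₂) = 9.22 × 10^-11 m

Ratio λ₁/λ₂ = (m₂v₂)/(m₁v₁)
         = (9.11 × 10^-31 kg × 7.89 × 10^6 m/s) / (6.64 × 10^-27 kg × 4.10 × 10^6 m/s)
         = 2.64 × 10^-4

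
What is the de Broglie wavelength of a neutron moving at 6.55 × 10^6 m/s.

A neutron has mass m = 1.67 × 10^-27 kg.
6.06 × 10^-14 m

Using the de Broglie relation λ = h/(mv):

λ = h/(mv)
λ = (6.626 × 10^-34 J·s) / (1.67 × 10^-27 kg × 6.55 × 10^6 m/s)
λ = 6.06 × 10^-14 m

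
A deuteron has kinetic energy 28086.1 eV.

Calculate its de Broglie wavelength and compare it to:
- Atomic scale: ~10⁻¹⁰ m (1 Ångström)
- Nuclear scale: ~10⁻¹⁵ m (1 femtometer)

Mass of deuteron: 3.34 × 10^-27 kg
λ = 1.21 × 10^-13 m, which is between nuclear and atomic scales.

Using λ = h/√(2mKE):

KE = 28086.1 eV = 4.500 × 10^-15 J

λ = h/√(2mKE)
λ = (6.626 × 10^-34 J·s) / √(2 × 3.34 × 10^-27 kg × 4.500 × 10^-15 J)
λ = 1.21 × 10^-13 m

Comparison:
- Atomic scale (10⁻¹⁰ m): λ is 0.0012× this size
- Nuclear scale (10⁻¹⁵ m): λ is 1.2e+02× this size

The wavelength is between nuclear and atomic scales.

This wavelength is appropriate for probing atomic structure but too large for nuclear physics experiments.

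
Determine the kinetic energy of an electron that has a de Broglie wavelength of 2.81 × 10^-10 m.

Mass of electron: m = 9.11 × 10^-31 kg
3.05 × 10^-18 J (or 19.0 eV)

From λ = h/√(2mKE), we solve for KE:

λ² = h²/(2mKE)
KE = h²/(2mλ²)
KE = (6.626 × 10^-34 J·s)² / (2 × 9.11 × 10^-31 kg × (2.81 × 10^-10 m)²)
KE = 3.05 × 10^-18 J
KE = 19.0 eV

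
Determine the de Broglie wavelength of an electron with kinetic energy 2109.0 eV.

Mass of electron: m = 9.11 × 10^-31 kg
2.67 × 10^-11 m

Using λ = h/√(2mKE):

First convert KE to Joules: KE = 2109.0 eV = 3.379 × 10^-16 J

λ = h/√(2mKE)
λ = (6.626 × 10^-34 J·s) / √(2 × 9.11 × 10^-31 kg × 3.379 × 10^-16 J)
λ = 2.67 × 10^-11 m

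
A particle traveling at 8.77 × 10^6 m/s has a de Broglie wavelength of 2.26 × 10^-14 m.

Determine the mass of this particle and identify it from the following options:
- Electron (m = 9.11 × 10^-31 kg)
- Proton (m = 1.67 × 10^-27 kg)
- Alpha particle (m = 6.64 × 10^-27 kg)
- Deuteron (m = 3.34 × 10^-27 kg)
The particle is a deuteron.

From λ = h/(mv), solve for mass:

m = h/(λv)
m = (6.626 × 10^-34 J·s) / (2.26 × 10^-14 m × 8.77 × 10^6 m/s)
m = 3.34 × 10^-27 kg

Comparing with the listed masses, this is closest to a deuteron.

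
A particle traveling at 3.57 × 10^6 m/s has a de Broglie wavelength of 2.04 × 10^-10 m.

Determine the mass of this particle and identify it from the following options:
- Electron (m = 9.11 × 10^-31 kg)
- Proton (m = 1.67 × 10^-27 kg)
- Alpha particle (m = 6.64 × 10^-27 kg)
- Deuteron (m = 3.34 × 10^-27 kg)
The particle is an electron.

From λ = h/(mv), solve for mass:

m = h/(λv)
m = (6.626 × 10^-34 J·s) / (2.04 × 10^-10 m × 3.57 × 10^6 m/s)
m = 9.10 × 10^-31 kg

Comparing with the listed masses, this is closest to an electron.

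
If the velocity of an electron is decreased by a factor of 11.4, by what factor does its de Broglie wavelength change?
The wavelength increases by a factor of 11.4.

From λ = h/(mv), the wavelength is inversely proportional to velocity:

λ ∝ 1/v

If v → v/11.4, then λ → 11.4λ

When velocity is decreased by a factor of 11.4, the wavelength increases by a factor of 11.4.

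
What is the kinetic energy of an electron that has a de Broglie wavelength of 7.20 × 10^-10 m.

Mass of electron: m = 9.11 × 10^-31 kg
4.65 × 10^-19 J (or 2.90 eV)

From λ = h/√(2mKE), we solve for KE:

λ² = h²/(2mKE)
KE = h²/(2mλ²)
KE = (6.626 × 10^-34 J·s)² / (2 × 9.11 × 10^-31 kg × (7.20 × 10^-10 m)²)
KE = 4.65 × 10^-19 J
KE = 2.90 eV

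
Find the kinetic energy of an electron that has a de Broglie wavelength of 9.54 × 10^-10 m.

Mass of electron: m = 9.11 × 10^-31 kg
2.65 × 10^-19 J (or 1.65 eV)

From λ = h/√(2mKE), we solve for KE:

λ² = h²/(2mKE)
KE = h²/(2mλ²)
KE = (6.626 × 10^-34 J·s)² / (2 × 9.11 × 10^-31 kg × (9.54 × 10^-10 m)²)
KE = 2.65 × 10^-19 J
KE = 1.65 eV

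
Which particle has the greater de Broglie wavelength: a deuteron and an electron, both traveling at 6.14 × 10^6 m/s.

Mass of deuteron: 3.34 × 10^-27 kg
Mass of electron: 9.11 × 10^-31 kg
The electron has the longer wavelength.

Using λ = h/(mv), since both particles have the same velocity, the wavelength depends only on mass.

For deuteron: λ₁ = h/(m₁v) = 3.23 × 10^-14 m
For electron: λ₂ = h/(m₂v) = 1.18 × 10^-10 m

Since λ ∝ 1/m at constant velocity, the lighter particle has the longer wavelength.

The electron has the longer de Broglie wavelength.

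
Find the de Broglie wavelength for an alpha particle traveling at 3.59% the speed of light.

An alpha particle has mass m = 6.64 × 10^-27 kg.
9.27 × 10^-15 m

Using the de Broglie relation λ = h/(mv):

v = 3.59% × c = 1.076 × 10^7 m/s

λ = h/(mv)
λ = (6.626 × 10^-34 J·s) / (6.64 × 10^-27 kg × 1.076 × 10^7 m/s)
λ = 9.27 × 10^-15 m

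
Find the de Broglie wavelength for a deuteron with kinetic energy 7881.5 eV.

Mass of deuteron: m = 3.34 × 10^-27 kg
2.28 × 10^-13 m

Using λ = h/√(2mKE):

First convert KE to Joules: KE = 7881.5 eV = 1.263 × 10^-15 J

λ = h/√(2mKE)
λ = (6.626 × 10^-34 J·s) / √(2 × 3.34 × 10^-27 kg × 1.263 × 10^-15 J)
λ = 2.28 × 10^-13 m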